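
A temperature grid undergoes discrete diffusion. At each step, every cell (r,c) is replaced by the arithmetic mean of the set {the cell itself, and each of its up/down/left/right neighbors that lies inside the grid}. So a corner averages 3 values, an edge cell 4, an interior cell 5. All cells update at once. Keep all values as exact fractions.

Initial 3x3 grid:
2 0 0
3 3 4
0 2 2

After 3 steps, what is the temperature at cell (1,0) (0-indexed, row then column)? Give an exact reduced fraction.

Step 1: cell (1,0) = 2
Step 2: cell (1,0) = 29/15
Step 3: cell (1,0) = 6577/3600
Full grid after step 3:
  3769/2160 2737/1600 1957/1080
  6577/3600 11771/6000 9511/4800
  4219/2160 29083/14400 1171/540

Answer: 6577/3600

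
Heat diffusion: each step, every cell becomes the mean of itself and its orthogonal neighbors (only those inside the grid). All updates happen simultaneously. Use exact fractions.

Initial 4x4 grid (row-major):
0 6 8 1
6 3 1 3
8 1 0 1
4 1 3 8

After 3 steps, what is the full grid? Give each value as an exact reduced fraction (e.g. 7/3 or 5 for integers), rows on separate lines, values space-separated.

After step 1:
  4 17/4 4 4
  17/4 17/5 3 3/2
  19/4 13/5 6/5 3
  13/3 9/4 3 4
After step 2:
  25/6 313/80 61/16 19/6
  41/10 7/2 131/50 23/8
  239/60 71/25 64/25 97/40
  34/9 731/240 209/80 10/3
After step 3:
  2923/720 1847/480 8107/2400 473/144
  63/16 6789/2000 6147/2000 1663/600
  13231/3600 3823/1200 5223/2000 1679/600
  7781/2160 22097/7200 6931/2400 2009/720

Answer: 2923/720 1847/480 8107/2400 473/144
63/16 6789/2000 6147/2000 1663/600
13231/3600 3823/1200 5223/2000 1679/600
7781/2160 22097/7200 6931/2400 2009/720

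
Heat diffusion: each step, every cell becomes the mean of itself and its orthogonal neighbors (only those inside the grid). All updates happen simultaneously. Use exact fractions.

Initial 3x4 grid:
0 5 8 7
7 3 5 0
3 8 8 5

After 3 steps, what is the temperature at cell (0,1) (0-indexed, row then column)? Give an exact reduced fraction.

Step 1: cell (0,1) = 4
Step 2: cell (0,1) = 397/80
Step 3: cell (0,1) = 3671/800
Full grid after step 3:
  179/40 3671/800 12373/2400 197/40
  21611/4800 5137/1000 15001/3000 72973/14400
  3727/720 2073/400 9761/1800 10733/2160

Answer: 3671/800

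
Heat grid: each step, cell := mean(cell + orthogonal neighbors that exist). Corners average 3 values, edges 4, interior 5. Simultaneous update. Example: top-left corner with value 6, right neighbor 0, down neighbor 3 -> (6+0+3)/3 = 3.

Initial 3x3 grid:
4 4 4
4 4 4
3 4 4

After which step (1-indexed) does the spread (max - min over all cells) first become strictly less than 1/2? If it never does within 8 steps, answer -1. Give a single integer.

Answer: 1

Derivation:
Step 1: max=4, min=11/3, spread=1/3
  -> spread < 1/2 first at step 1
Step 2: max=4, min=67/18, spread=5/18
Step 3: max=4, min=823/216, spread=41/216
Step 4: max=1429/360, min=49709/12960, spread=347/2592
Step 5: max=14243/3600, min=3003463/777600, spread=2921/31104
Step 6: max=1702517/432000, min=180795461/46656000, spread=24611/373248
Step 7: max=38223259/9720000, min=10878717967/2799360000, spread=207329/4478976
Step 8: max=2034798401/518400000, min=653816447549/167961600000, spread=1746635/53747712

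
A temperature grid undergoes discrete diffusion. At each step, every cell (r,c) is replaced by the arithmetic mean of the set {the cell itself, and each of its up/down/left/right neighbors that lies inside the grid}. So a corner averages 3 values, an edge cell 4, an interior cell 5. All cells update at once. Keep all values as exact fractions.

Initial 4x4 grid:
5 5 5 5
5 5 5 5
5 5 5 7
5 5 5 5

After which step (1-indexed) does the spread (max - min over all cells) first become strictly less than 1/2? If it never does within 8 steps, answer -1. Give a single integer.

Answer: 3

Derivation:
Step 1: max=17/3, min=5, spread=2/3
Step 2: max=331/60, min=5, spread=31/60
Step 3: max=2911/540, min=5, spread=211/540
  -> spread < 1/2 first at step 3
Step 4: max=286843/54000, min=5, spread=16843/54000
Step 5: max=2568643/486000, min=22579/4500, spread=130111/486000
Step 6: max=76542367/14580000, min=1357159/270000, spread=3255781/14580000
Step 7: max=2287353691/437400000, min=1361107/270000, spread=82360351/437400000
Step 8: max=68361316891/13122000000, min=245506441/48600000, spread=2074577821/13122000000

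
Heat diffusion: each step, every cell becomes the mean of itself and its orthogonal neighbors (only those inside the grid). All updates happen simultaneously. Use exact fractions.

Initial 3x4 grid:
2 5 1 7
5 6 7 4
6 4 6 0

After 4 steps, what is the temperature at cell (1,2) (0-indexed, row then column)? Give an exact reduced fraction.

Answer: 204803/45000

Derivation:
Step 1: cell (1,2) = 24/5
Step 2: cell (1,2) = 479/100
Step 3: cell (1,2) = 27041/6000
Step 4: cell (1,2) = 204803/45000
Full grid after step 4:
  195163/43200 163489/36000 159979/36000 95179/21600
  1359367/288000 185861/40000 204803/45000 1881643/432000
  208813/43200 345103/72000 980249/216000 142231/32400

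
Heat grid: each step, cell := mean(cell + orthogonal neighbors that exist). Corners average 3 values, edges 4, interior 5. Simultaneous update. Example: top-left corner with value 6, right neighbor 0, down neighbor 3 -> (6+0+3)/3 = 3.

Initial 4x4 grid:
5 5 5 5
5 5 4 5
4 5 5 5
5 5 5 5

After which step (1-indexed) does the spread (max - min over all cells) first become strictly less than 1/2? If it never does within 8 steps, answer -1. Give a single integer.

Answer: 1

Derivation:
Step 1: max=5, min=14/3, spread=1/3
  -> spread < 1/2 first at step 1
Step 2: max=5, min=569/120, spread=31/120
Step 3: max=1187/240, min=8641/1800, spread=523/3600
Step 4: max=11827/2400, min=260053/54000, spread=12109/108000
Step 5: max=1059883/216000, min=7820689/1620000, spread=256867/3240000
Step 6: max=31728569/6480000, min=470058689/97200000, spread=2934923/48600000
Step 7: max=316681769/64800000, min=7057803031/1458000000, spread=135073543/2916000000
Step 8: max=28467897121/5832000000, min=423836925371/87480000000, spread=795382861/21870000000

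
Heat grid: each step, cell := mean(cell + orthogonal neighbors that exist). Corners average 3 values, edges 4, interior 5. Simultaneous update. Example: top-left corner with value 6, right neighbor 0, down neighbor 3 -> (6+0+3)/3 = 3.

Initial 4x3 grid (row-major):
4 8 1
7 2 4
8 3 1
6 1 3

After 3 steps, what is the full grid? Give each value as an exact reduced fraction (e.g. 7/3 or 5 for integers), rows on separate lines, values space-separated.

Answer: 698/135 61331/14400 4189/1080
34703/7200 25909/6000 23303/7200
11471/2400 21739/6000 22213/7200
307/72 52181/14400 293/108

Derivation:
After step 1:
  19/3 15/4 13/3
  21/4 24/5 2
  6 3 11/4
  5 13/4 5/3
After step 2:
  46/9 1153/240 121/36
  1343/240 94/25 833/240
  77/16 99/25 113/48
  19/4 155/48 23/9
After step 3:
  698/135 61331/14400 4189/1080
  34703/7200 25909/6000 23303/7200
  11471/2400 21739/6000 22213/7200
  307/72 52181/14400 293/108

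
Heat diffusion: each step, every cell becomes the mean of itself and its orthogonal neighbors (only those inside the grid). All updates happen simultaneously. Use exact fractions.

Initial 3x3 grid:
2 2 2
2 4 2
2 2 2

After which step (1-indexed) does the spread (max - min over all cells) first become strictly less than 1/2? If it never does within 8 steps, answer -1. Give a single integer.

Step 1: max=5/2, min=2, spread=1/2
Step 2: max=62/25, min=89/40, spread=51/200
  -> spread < 1/2 first at step 2
Step 3: max=5623/2400, min=407/180, spread=589/7200
Step 4: max=34943/15000, min=329081/144000, spread=31859/720000
Step 5: max=19971607/8640000, min=2064721/900000, spread=751427/43200000
Step 6: max=124634687/54000000, min=1191863129/518400000, spread=23149331/2592000000
Step 7: max=71690654263/31104000000, min=7454931889/3240000000, spread=616540643/155520000000
Step 8: max=447912453983/194400000000, min=4296412008761/1866240000000, spread=17737747379/9331200000000

Answer: 2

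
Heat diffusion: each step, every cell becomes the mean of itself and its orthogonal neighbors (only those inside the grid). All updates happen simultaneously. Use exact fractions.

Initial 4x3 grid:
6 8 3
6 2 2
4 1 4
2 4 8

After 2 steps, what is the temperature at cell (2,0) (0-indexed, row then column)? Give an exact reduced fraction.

Answer: 169/48

Derivation:
Step 1: cell (2,0) = 13/4
Step 2: cell (2,0) = 169/48
Full grid after step 2:
  191/36 391/80 71/18
  1093/240 94/25 439/120
  169/48 351/100 89/24
  31/9 185/48 77/18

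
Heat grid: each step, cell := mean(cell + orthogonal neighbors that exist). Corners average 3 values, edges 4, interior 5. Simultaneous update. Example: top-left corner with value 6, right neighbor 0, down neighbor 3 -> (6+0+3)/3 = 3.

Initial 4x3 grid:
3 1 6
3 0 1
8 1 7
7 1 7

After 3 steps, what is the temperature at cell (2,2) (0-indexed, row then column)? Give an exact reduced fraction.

Answer: 731/200

Derivation:
Step 1: cell (2,2) = 4
Step 2: cell (2,2) = 159/40
Step 3: cell (2,2) = 731/200
Full grid after step 3:
  5687/2160 6397/2400 1423/540
  23021/7200 5701/2000 11273/3600
  27641/7200 22733/6000 731/200
  9629/2160 7619/1800 1529/360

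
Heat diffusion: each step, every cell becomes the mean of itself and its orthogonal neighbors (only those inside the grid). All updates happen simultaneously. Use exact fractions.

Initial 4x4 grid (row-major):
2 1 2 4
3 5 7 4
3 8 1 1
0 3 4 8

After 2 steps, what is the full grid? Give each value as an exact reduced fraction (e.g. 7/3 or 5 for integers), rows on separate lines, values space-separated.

Answer: 31/12 16/5 197/60 65/18
271/80 367/100 203/50 439/120
51/16 81/20 39/10 481/120
37/12 55/16 977/240 71/18

Derivation:
After step 1:
  2 5/2 7/2 10/3
  13/4 24/5 19/5 4
  7/2 4 21/5 7/2
  2 15/4 4 13/3
After step 2:
  31/12 16/5 197/60 65/18
  271/80 367/100 203/50 439/120
  51/16 81/20 39/10 481/120
  37/12 55/16 977/240 71/18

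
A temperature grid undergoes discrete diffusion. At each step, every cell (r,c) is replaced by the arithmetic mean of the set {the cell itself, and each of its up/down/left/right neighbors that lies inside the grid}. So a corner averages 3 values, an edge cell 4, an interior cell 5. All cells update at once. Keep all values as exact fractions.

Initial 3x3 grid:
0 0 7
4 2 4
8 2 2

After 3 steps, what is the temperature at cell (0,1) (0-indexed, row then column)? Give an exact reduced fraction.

Step 1: cell (0,1) = 9/4
Step 2: cell (0,1) = 193/80
Step 3: cell (0,1) = 13291/4800
Full grid after step 3:
  5579/2160 13291/4800 394/135
  2461/800 4469/1500 45823/14400
  1831/540 24449/7200 7009/2160

Answer: 13291/4800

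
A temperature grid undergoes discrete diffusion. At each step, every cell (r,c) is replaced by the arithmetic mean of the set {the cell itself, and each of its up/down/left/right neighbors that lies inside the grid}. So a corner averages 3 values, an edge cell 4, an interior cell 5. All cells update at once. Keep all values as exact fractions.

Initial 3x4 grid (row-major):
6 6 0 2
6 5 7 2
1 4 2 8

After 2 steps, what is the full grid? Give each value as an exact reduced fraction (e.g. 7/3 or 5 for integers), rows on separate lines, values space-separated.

Answer: 59/12 49/10 47/15 59/18
593/120 411/100 451/100 797/240
67/18 1051/240 309/80 14/3

Derivation:
After step 1:
  6 17/4 15/4 4/3
  9/2 28/5 16/5 19/4
  11/3 3 21/4 4
After step 2:
  59/12 49/10 47/15 59/18
  593/120 411/100 451/100 797/240
  67/18 1051/240 309/80 14/3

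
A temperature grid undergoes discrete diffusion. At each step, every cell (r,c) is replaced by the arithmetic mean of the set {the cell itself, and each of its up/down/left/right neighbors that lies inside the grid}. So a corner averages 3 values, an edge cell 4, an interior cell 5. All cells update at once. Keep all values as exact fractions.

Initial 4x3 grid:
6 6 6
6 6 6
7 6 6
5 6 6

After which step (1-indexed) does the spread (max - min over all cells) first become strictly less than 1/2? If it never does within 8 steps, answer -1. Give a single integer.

Answer: 2

Derivation:
Step 1: max=25/4, min=23/4, spread=1/2
Step 2: max=489/80, min=71/12, spread=47/240
  -> spread < 1/2 first at step 2
Step 3: max=14609/2400, min=28573/4800, spread=43/320
Step 4: max=130889/21600, min=258143/43200, spread=727/8640
Step 5: max=13064531/2160000, min=103563493/17280000, spread=63517/1152000
Step 6: max=117512711/19440000, min=932663963/155520000, spread=297509/6220800
Step 7: max=3521660087/583200000, min=56028115417/9331200000, spread=12737839/373248000
Step 8: max=105610884179/17496000000, min=3363101018603/559872000000, spread=131578201/4478976000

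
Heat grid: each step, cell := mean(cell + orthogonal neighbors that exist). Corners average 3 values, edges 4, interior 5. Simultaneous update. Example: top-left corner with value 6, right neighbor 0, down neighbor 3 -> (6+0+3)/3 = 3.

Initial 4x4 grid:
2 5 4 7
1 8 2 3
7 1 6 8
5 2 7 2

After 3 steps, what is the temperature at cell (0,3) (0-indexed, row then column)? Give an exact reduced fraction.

Step 1: cell (0,3) = 14/3
Step 2: cell (0,3) = 85/18
Step 3: cell (0,3) = 2539/540
Full grid after step 3:
  8149/2160 30313/7200 31753/7200 2539/540
  14639/3600 24319/6000 1717/375 34183/7200
  2863/720 131/30 5477/1200 34807/7200
  2287/540 3061/720 16661/3600 10483/2160

Answer: 2539/540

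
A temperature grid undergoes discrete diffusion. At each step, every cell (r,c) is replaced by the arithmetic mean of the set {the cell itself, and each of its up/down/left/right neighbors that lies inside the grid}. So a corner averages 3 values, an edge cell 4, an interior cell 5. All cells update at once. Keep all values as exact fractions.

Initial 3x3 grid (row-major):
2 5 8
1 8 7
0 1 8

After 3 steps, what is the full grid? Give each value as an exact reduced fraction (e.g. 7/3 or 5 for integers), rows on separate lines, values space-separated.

Answer: 4037/1080 73063/14400 6347/1080
49963/14400 13303/3000 9407/1600
1591/540 20371/4800 1393/270

Derivation:
After step 1:
  8/3 23/4 20/3
  11/4 22/5 31/4
  2/3 17/4 16/3
After step 2:
  67/18 1169/240 121/18
  629/240 249/50 483/80
  23/9 293/80 52/9
After step 3:
  4037/1080 73063/14400 6347/1080
  49963/14400 13303/3000 9407/1600
  1591/540 20371/4800 1393/270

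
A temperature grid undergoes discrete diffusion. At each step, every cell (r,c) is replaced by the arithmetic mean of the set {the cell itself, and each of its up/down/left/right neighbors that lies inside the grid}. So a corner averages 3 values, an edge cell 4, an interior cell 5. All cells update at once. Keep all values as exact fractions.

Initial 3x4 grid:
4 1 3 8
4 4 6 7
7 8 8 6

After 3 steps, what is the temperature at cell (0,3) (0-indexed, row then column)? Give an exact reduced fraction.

Answer: 1349/240

Derivation:
Step 1: cell (0,3) = 6
Step 2: cell (0,3) = 23/4
Step 3: cell (0,3) = 1349/240
Full grid after step 3:
  2887/720 2561/600 1999/400 1349/240
  68899/14400 3787/750 2833/500 29633/4800
  6043/1080 42557/7200 5073/800 2381/360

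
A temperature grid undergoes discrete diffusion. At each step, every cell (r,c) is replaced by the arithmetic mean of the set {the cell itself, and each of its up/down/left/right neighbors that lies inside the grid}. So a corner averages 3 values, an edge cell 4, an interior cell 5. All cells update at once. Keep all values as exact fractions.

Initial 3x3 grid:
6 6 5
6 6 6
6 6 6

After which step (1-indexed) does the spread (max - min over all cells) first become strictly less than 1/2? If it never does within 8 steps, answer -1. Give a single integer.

Step 1: max=6, min=17/3, spread=1/3
  -> spread < 1/2 first at step 1
Step 2: max=6, min=103/18, spread=5/18
Step 3: max=6, min=1255/216, spread=41/216
Step 4: max=2149/360, min=75629/12960, spread=347/2592
Step 5: max=21443/3600, min=4558663/777600, spread=2921/31104
Step 6: max=2566517/432000, min=274107461/46656000, spread=24611/373248
Step 7: max=57663259/9720000, min=16477437967/2799360000, spread=207329/4478976
Step 8: max=3071598401/518400000, min=989739647549/167961600000, spread=1746635/53747712

Answer: 1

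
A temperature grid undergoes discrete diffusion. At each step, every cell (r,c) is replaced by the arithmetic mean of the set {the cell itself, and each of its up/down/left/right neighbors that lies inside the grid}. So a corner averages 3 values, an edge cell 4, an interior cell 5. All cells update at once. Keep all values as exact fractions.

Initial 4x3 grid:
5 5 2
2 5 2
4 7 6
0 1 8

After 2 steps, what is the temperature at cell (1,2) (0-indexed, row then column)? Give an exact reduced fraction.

Step 1: cell (1,2) = 15/4
Step 2: cell (1,2) = 167/40
Full grid after step 2:
  49/12 309/80 11/3
  309/80 104/25 167/40
  811/240 109/25 191/40
  107/36 229/60 59/12

Answer: 167/40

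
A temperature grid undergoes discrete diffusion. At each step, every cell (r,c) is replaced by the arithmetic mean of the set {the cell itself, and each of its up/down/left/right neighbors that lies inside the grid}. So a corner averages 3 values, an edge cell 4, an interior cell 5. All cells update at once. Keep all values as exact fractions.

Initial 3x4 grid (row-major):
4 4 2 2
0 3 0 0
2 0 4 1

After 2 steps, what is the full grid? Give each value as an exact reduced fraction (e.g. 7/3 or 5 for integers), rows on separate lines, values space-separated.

Answer: 49/18 559/240 503/240 49/36
419/240 219/100 36/25 111/80
31/18 167/120 209/120 11/9

Derivation:
After step 1:
  8/3 13/4 2 4/3
  9/4 7/5 9/5 3/4
  2/3 9/4 5/4 5/3
After step 2:
  49/18 559/240 503/240 49/36
  419/240 219/100 36/25 111/80
  31/18 167/120 209/120 11/9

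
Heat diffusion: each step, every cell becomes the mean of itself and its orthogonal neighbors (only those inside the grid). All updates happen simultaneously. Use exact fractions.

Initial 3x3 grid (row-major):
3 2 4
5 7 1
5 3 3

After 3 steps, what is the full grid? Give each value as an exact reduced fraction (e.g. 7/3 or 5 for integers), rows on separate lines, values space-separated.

Answer: 2069/540 13463/3600 6971/2160
15263/3600 21899/6000 50627/14400
4453/1080 28801/7200 7361/2160

Derivation:
After step 1:
  10/3 4 7/3
  5 18/5 15/4
  13/3 9/2 7/3
After step 2:
  37/9 199/60 121/36
  61/15 417/100 721/240
  83/18 443/120 127/36
After step 3:
  2069/540 13463/3600 6971/2160
  15263/3600 21899/6000 50627/14400
  4453/1080 28801/7200 7361/2160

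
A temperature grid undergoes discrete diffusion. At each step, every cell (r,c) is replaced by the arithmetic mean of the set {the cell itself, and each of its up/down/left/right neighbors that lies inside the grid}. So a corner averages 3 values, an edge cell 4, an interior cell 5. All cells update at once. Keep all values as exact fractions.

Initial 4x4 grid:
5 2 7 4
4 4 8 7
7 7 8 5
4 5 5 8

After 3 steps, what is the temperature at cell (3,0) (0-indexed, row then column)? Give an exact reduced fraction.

Step 1: cell (3,0) = 16/3
Step 2: cell (3,0) = 193/36
Step 3: cell (3,0) = 12017/2160
Full grid after step 3:
  1985/432 7247/1440 13153/2400 1427/240
  1817/360 31843/6000 2411/400 2453/400
  9617/1800 34991/6000 12299/2000 2597/400
  12017/2160 41363/7200 15017/2400 1519/240

Answer: 12017/2160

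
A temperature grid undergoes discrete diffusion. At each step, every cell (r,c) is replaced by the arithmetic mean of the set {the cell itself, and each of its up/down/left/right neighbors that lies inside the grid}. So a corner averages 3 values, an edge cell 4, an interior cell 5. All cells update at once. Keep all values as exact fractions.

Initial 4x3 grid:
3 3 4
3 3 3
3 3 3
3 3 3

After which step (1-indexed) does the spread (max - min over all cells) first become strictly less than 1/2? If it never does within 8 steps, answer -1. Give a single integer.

Step 1: max=10/3, min=3, spread=1/3
  -> spread < 1/2 first at step 1
Step 2: max=59/18, min=3, spread=5/18
Step 3: max=689/216, min=3, spread=41/216
Step 4: max=81977/25920, min=3, spread=4217/25920
Step 5: max=4874749/1555200, min=21679/7200, spread=38417/311040
Step 6: max=291136211/93312000, min=434597/144000, spread=1903471/18662400
Step 7: max=17397149089/5598720000, min=13075759/4320000, spread=18038617/223948800
Step 8: max=1041037782851/335923200000, min=1179326759/388800000, spread=883978523/13436928000

Answer: 1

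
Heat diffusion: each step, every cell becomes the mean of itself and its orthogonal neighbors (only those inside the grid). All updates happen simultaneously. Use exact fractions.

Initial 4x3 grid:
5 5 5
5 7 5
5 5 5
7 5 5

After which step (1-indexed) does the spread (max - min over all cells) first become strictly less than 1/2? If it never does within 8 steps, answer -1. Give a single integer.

Step 1: max=17/3, min=5, spread=2/3
Step 2: max=50/9, min=31/6, spread=7/18
  -> spread < 1/2 first at step 2
Step 3: max=5927/1080, min=6293/1200, spread=2633/10800
Step 4: max=293479/54000, min=190261/36000, spread=647/4320
Step 5: max=21054617/3888000, min=6866539/1296000, spread=455/3888
Step 6: max=1258024603/233280000, min=413139101/77760000, spread=186073/2332800
Step 7: max=75344837177/13996800000, min=24809418559/4665600000, spread=1833163/27993600
Step 8: max=4512415033243/839808000000, min=1490670609581/279936000000, spread=80806409/1679616000

Answer: 2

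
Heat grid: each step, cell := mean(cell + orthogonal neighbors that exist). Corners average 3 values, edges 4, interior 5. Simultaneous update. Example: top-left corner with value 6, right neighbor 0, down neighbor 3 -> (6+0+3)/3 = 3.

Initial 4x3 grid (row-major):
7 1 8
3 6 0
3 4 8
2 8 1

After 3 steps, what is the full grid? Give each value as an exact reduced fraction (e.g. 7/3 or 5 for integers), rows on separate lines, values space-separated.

Answer: 8593/2160 32251/7200 2891/720
31561/7200 5857/1500 10937/2400
27791/7200 9201/2000 29941/7200
4699/1080 19829/4800 5099/1080

Derivation:
After step 1:
  11/3 11/2 3
  19/4 14/5 11/2
  3 29/5 13/4
  13/3 15/4 17/3
After step 2:
  167/36 449/120 14/3
  853/240 487/100 291/80
  1073/240 93/25 1213/240
  133/36 391/80 38/9
After step 3:
  8593/2160 32251/7200 2891/720
  31561/7200 5857/1500 10937/2400
  27791/7200 9201/2000 29941/7200
  4699/1080 19829/4800 5099/1080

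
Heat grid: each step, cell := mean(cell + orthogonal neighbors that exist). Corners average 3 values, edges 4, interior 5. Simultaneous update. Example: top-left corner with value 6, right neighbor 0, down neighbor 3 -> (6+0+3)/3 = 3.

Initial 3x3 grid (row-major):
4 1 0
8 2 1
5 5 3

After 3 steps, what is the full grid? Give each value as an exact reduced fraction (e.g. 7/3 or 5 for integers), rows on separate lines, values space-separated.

After step 1:
  13/3 7/4 2/3
  19/4 17/5 3/2
  6 15/4 3
After step 2:
  65/18 203/80 47/36
  1109/240 303/100 257/120
  29/6 323/80 11/4
After step 3:
  3877/1080 12581/4800 4309/2160
  57943/14400 6547/2000 16609/7200
  1619/360 17581/4800 2143/720

Answer: 3877/1080 12581/4800 4309/2160
57943/14400 6547/2000 16609/7200
1619/360 17581/4800 2143/720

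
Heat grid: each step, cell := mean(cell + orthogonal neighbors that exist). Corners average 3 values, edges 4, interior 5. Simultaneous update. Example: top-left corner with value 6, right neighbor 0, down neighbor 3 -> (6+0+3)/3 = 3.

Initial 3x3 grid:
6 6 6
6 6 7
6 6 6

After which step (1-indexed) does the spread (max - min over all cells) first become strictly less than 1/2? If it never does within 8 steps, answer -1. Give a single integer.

Answer: 1

Derivation:
Step 1: max=19/3, min=6, spread=1/3
  -> spread < 1/2 first at step 1
Step 2: max=1507/240, min=6, spread=67/240
Step 3: max=13397/2160, min=1207/200, spread=1807/10800
Step 4: max=5341963/864000, min=32761/5400, spread=33401/288000
Step 5: max=47885933/7776000, min=3283391/540000, spread=3025513/38880000
Step 6: max=19127326867/3110400000, min=175555949/28800000, spread=53531/995328
Step 7: max=1145776925849/186624000000, min=47447116051/7776000000, spread=450953/11943936
Step 8: max=68693543560603/11197440000000, min=5699728610519/933120000000, spread=3799043/143327232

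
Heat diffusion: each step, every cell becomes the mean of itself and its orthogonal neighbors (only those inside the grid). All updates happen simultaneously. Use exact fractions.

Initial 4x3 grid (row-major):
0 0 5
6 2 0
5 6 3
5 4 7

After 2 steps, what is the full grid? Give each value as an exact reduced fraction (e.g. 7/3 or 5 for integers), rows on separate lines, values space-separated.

Answer: 7/3 493/240 71/36
271/80 143/50 329/120
209/48 109/25 91/24
47/9 113/24 85/18

Derivation:
After step 1:
  2 7/4 5/3
  13/4 14/5 5/2
  11/2 4 4
  14/3 11/2 14/3
After step 2:
  7/3 493/240 71/36
  271/80 143/50 329/120
  209/48 109/25 91/24
  47/9 113/24 85/18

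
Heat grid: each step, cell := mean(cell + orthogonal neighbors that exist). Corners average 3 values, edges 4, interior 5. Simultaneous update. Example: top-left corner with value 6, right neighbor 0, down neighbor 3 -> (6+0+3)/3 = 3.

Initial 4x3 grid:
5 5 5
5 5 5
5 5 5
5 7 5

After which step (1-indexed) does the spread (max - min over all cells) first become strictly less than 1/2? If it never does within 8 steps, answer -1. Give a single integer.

Answer: 3

Derivation:
Step 1: max=17/3, min=5, spread=2/3
Step 2: max=667/120, min=5, spread=67/120
Step 3: max=5837/1080, min=5, spread=437/1080
  -> spread < 1/2 first at step 3
Step 4: max=2317531/432000, min=2509/500, spread=29951/86400
Step 5: max=20655821/3888000, min=17033/3375, spread=206761/777600
Step 6: max=8232195571/1555200000, min=13665671/2700000, spread=14430763/62208000
Step 7: max=491667741689/93312000000, min=1097652727/216000000, spread=139854109/746496000
Step 8: max=29416071890251/5598720000000, min=99051228977/19440000000, spread=7114543559/44789760000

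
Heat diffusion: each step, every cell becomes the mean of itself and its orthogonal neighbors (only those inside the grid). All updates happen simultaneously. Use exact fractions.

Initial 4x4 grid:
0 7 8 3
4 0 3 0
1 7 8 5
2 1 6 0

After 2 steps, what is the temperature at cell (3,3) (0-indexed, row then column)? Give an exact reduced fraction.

Answer: 32/9

Derivation:
Step 1: cell (3,3) = 11/3
Step 2: cell (3,3) = 32/9
Full grid after step 2:
  26/9 253/60 247/60 35/9
  757/240 82/25 109/25 101/30
  569/240 209/50 4 58/15
  53/18 749/240 1033/240 32/9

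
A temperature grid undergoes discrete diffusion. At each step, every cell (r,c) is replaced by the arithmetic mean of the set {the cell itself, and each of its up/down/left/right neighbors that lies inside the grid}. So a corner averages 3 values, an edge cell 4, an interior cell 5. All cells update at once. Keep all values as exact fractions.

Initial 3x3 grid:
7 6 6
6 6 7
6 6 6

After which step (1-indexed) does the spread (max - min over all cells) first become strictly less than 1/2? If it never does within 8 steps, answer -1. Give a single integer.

Step 1: max=19/3, min=6, spread=1/3
  -> spread < 1/2 first at step 1
Step 2: max=1507/240, min=73/12, spread=47/240
Step 3: max=6781/1080, min=491/80, spread=61/432
Step 4: max=405437/64800, min=266033/43200, spread=511/5184
Step 5: max=24287089/3888000, min=16011851/2592000, spread=4309/62208
Step 6: max=1454663633/233280000, min=320738099/51840000, spread=36295/746496
Step 7: max=87189843901/13996800000, min=57808049059/9331200000, spread=305773/8957952
Step 8: max=5226945511397/839808000000, min=3471213929473/559872000000, spread=2575951/107495424

Answer: 1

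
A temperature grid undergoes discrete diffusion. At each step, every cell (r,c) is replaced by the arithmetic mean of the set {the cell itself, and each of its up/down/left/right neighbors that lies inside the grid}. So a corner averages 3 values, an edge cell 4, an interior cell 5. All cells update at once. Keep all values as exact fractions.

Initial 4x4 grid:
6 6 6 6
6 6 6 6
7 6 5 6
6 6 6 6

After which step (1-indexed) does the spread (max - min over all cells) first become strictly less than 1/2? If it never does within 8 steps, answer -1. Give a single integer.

Step 1: max=19/3, min=23/4, spread=7/12
Step 2: max=149/24, min=291/50, spread=233/600
  -> spread < 1/2 first at step 2
Step 3: max=2653/432, min=14057/2400, spread=6137/21600
Step 4: max=395363/64800, min=63421/10800, spread=14837/64800
Step 5: max=9841541/1620000, min=381983/64800, spread=48661/270000
Step 6: max=117731957/19440000, min=57428107/9720000, spread=35503/240000
Step 7: max=8811236657/1458000000, min=1726950373/291600000, spread=7353533/60750000
Step 8: max=527722820731/87480000000, min=51899293771/8748000000, spread=2909961007/29160000000

Answer: 2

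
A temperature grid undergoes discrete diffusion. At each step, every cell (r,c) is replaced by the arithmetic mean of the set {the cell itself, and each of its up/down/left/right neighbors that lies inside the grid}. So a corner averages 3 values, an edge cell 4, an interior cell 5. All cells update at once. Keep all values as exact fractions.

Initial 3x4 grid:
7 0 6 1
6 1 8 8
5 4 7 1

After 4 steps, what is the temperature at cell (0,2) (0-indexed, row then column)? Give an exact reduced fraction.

Answer: 326717/72000

Derivation:
Step 1: cell (0,2) = 15/4
Step 2: cell (0,2) = 73/16
Step 3: cell (0,2) = 3487/800
Step 4: cell (0,2) = 326717/72000
Full grid after step 4:
  556591/129600 927431/216000 326717/72000 24989/5400
  3790409/864000 1626271/360000 832823/180000 2097457/432000
  197197/43200 331727/72000 1047401/216000 79367/16200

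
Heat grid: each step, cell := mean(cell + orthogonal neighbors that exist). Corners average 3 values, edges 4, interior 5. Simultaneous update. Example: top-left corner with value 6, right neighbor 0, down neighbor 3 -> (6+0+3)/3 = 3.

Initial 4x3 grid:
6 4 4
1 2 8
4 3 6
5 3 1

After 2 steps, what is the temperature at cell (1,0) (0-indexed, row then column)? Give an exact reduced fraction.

Step 1: cell (1,0) = 13/4
Step 2: cell (1,0) = 413/120
Full grid after step 2:
  131/36 83/20 43/9
  413/120 389/100 553/120
  141/40 359/100 493/120
  41/12 209/60 65/18

Answer: 413/120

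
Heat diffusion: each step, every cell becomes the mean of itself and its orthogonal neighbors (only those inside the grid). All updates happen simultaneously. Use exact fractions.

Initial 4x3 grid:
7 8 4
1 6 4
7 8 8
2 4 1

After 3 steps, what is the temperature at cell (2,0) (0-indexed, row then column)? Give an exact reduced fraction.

Step 1: cell (2,0) = 9/2
Step 2: cell (2,0) = 1241/240
Step 3: cell (2,0) = 7051/1440
Full grid after step 3:
  734/135 16333/2880 749/135
  7813/1440 6473/1200 8023/1440
  7051/1440 6299/1200 7321/1440
  5083/1080 2663/576 5263/1080

Answer: 7051/1440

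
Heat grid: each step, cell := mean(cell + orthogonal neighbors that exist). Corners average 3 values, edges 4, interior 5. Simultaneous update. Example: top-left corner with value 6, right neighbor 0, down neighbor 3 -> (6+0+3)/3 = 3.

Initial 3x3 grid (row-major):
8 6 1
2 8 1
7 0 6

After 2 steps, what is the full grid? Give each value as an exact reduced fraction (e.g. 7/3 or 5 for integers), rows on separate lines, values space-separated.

Answer: 52/9 343/80 149/36
1079/240 493/100 31/10
29/6 839/240 139/36

Derivation:
After step 1:
  16/3 23/4 8/3
  25/4 17/5 4
  3 21/4 7/3
After step 2:
  52/9 343/80 149/36
  1079/240 493/100 31/10
  29/6 839/240 139/36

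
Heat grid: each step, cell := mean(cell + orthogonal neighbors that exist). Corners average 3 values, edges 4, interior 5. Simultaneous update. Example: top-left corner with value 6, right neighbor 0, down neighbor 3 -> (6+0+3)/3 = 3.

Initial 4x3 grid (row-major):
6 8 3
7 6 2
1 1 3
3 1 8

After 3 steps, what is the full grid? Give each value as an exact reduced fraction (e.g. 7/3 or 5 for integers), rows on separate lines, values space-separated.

After step 1:
  7 23/4 13/3
  5 24/5 7/2
  3 12/5 7/2
  5/3 13/4 4
After step 2:
  71/12 1313/240 163/36
  99/20 429/100 121/30
  181/60 339/100 67/20
  95/36 679/240 43/12
After step 3:
  1307/240 72739/14400 10103/2160
  1363/300 26561/6000 14581/3600
  3149/900 20251/6000 4307/1200
  6109/2160 44789/14400 781/240

Answer: 1307/240 72739/14400 10103/2160
1363/300 26561/6000 14581/3600
3149/900 20251/6000 4307/1200
6109/2160 44789/14400 781/240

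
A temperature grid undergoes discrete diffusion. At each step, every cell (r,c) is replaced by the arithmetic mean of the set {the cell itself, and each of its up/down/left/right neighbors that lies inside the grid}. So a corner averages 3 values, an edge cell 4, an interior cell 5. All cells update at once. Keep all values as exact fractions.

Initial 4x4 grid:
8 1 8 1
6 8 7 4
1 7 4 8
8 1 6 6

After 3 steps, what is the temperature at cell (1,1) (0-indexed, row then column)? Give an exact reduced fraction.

Answer: 2199/400

Derivation:
Step 1: cell (1,1) = 29/5
Step 2: cell (1,1) = 141/25
Step 3: cell (1,1) = 2199/400
Full grid after step 3:
  3961/720 2189/400 18577/3600 677/135
  4303/800 2199/400 8099/1500 19087/3600
  36839/7200 3817/750 33499/6000 19739/3600
  2483/540 36509/7200 37453/7200 12289/2160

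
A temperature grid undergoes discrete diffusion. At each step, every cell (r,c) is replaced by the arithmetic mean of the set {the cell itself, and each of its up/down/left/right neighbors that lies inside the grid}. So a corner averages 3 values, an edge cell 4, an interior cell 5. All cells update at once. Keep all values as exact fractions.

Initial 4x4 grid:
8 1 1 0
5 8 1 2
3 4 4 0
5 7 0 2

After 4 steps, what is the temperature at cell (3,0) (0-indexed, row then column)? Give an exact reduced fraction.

Answer: 46403/10800

Derivation:
Step 1: cell (3,0) = 5
Step 2: cell (3,0) = 53/12
Step 3: cell (3,0) = 1667/360
Step 4: cell (3,0) = 46403/10800
Full grid after step 4:
  141281/32400 761923/216000 20841/8000 9539/5400
  941923/216000 348089/90000 18983/7500 47473/24000
  326969/72000 37369/10000 65111/22500 429313/216000
  46403/10800 279569/72000 602563/216000 37213/16200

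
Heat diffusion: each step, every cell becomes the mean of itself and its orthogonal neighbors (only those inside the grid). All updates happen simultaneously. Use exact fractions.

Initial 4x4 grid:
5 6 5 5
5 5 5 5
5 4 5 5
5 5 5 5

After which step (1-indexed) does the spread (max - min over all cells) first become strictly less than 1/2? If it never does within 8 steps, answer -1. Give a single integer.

Answer: 2

Derivation:
Step 1: max=16/3, min=19/4, spread=7/12
Step 2: max=125/24, min=241/50, spread=233/600
  -> spread < 1/2 first at step 2
Step 3: max=2221/432, min=11657/2400, spread=6137/21600
Step 4: max=330563/64800, min=52621/10800, spread=14837/64800
Step 5: max=8221541/1620000, min=317183/64800, spread=48661/270000
Step 6: max=98291957/19440000, min=47708107/9720000, spread=35503/240000
Step 7: max=7353236657/1458000000, min=1435350373/291600000, spread=7353533/60750000
Step 8: max=440242820731/87480000000, min=43151293771/8748000000, spread=2909961007/29160000000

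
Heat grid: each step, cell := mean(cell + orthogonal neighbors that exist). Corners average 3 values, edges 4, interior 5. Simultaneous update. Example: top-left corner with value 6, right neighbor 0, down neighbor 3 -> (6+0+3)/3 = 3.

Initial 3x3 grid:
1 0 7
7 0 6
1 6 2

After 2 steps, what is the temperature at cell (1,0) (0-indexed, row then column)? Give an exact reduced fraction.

Step 1: cell (1,0) = 9/4
Step 2: cell (1,0) = 803/240
Full grid after step 2:
  83/36 16/5 121/36
  803/240 281/100 331/80
  55/18 923/240 32/9

Answer: 803/240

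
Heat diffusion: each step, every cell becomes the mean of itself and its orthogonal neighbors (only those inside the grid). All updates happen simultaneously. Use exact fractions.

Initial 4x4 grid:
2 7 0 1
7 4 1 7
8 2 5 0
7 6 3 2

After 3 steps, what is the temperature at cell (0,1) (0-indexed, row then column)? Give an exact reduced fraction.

Answer: 13933/3600

Derivation:
Step 1: cell (0,1) = 13/4
Step 2: cell (0,1) = 451/120
Step 3: cell (0,1) = 13933/3600
Full grid after step 3:
  9767/2160 13933/3600 10709/3600 5929/2160
  35711/7200 24497/6000 3971/1200 19093/7200
  12733/2400 9263/2000 19627/6000 21661/7200
  805/144 1843/400 13403/3600 6157/2160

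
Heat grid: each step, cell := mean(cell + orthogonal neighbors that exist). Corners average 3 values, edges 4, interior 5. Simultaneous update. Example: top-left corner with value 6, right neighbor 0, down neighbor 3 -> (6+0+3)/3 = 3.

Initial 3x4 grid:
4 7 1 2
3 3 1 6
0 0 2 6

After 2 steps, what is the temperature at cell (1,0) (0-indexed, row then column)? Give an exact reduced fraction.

Answer: 329/120

Derivation:
Step 1: cell (1,0) = 5/2
Step 2: cell (1,0) = 329/120
Full grid after step 2:
  131/36 419/120 121/40 19/6
  329/120 129/50 283/100 841/240
  19/12 73/40 323/120 32/9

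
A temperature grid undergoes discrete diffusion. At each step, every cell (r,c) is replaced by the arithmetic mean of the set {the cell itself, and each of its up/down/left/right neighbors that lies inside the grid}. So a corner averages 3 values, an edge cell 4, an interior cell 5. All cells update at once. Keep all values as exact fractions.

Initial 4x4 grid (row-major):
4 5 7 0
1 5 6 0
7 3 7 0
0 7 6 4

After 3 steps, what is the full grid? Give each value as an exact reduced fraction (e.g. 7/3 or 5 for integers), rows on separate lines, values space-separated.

After step 1:
  10/3 21/4 9/2 7/3
  17/4 4 5 3/2
  11/4 29/5 22/5 11/4
  14/3 4 6 10/3
After step 2:
  77/18 205/48 205/48 25/9
  43/12 243/50 97/25 139/48
  131/30 419/100 479/100 719/240
  137/36 307/60 133/30 145/36
After step 3:
  1747/432 31823/7200 27359/7200 179/54
  15379/3600 24941/6000 6209/1500 22589/7200
  14351/3600 6997/1500 24347/6000 26477/7200
  598/135 15791/3600 16531/3600 8249/2160

Answer: 1747/432 31823/7200 27359/7200 179/54
15379/3600 24941/6000 6209/1500 22589/7200
14351/3600 6997/1500 24347/6000 26477/7200
598/135 15791/3600 16531/3600 8249/2160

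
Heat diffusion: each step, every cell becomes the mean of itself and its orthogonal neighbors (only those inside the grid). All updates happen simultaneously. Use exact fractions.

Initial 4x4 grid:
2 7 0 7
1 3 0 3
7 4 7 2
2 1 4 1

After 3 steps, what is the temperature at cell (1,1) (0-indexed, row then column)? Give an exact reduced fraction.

Step 1: cell (1,1) = 3
Step 2: cell (1,1) = 13/4
Step 3: cell (1,1) = 19487/6000
Full grid after step 3:
  1393/432 2297/720 457/144 6791/2160
  4801/1440 19487/6000 19061/6000 4471/1440
  24293/7200 20513/6000 18983/6000 22259/7200
  7379/2160 5837/1800 5711/1800 6389/2160

Answer: 19487/6000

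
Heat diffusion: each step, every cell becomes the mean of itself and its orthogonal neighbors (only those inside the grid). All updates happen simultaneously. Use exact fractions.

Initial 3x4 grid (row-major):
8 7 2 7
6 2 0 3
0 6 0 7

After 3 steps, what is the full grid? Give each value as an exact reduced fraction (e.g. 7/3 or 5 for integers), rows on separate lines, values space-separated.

After step 1:
  7 19/4 4 4
  4 21/5 7/5 17/4
  4 2 13/4 10/3
After step 2:
  21/4 399/80 283/80 49/12
  24/5 327/100 171/50 779/240
  10/3 269/80 599/240 65/18
After step 3:
  401/80 3409/800 9617/2400 163/45
  1249/300 496/125 19163/6000 51697/14400
  2759/720 7477/2400 23201/7200 3367/1080

Answer: 401/80 3409/800 9617/2400 163/45
1249/300 496/125 19163/6000 51697/14400
2759/720 7477/2400 23201/7200 3367/1080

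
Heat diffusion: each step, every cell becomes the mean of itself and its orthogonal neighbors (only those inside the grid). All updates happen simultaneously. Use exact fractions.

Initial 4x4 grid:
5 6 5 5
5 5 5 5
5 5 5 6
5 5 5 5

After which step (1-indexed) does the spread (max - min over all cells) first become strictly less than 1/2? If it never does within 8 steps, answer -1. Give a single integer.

Step 1: max=16/3, min=5, spread=1/3
  -> spread < 1/2 first at step 1
Step 2: max=631/120, min=5, spread=31/120
Step 3: max=5611/1080, min=5, spread=211/1080
Step 4: max=111743/21600, min=1133/225, spread=119/864
Step 5: max=619517/120000, min=17033/3375, spread=125093/1080000
Step 6: max=25082449/4860000, min=455971/90000, spread=92003/972000
Step 7: max=150330857/29160000, min=3083603/607500, spread=2317913/29160000
Step 8: max=22540578757/4374000000, min=3707959357/729000000, spread=58564523/874800000

Answer: 1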